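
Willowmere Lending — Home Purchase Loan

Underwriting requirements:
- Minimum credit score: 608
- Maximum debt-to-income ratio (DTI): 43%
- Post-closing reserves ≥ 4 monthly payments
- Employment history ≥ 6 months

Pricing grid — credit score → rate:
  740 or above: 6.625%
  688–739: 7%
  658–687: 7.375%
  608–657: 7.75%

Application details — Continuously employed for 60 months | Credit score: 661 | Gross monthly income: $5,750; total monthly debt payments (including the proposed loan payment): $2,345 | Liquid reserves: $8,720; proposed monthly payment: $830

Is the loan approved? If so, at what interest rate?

Approved at 7.375%

Credit score 661 ≥ 608 (meets minimum)
Employment 60 ≥ 6 months
Reserves: 8,720 ÷ 830 = 10.5 months (meets 4-month minimum)
DTI: 2,345 ÷ 5,750 = 40.8%, within the 43% cap
All requirements met. Score 661 falls in the 658–687 tier → 7.375%.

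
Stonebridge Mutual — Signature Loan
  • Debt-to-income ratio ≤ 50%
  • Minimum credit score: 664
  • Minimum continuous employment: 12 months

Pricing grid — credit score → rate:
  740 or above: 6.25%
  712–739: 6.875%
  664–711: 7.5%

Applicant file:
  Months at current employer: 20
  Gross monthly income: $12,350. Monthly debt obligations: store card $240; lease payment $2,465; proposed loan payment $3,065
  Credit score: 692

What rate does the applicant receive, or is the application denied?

Credit score 692 ≥ 664 (meets minimum)
Total monthly debts = (240 + 2,465 + 3,065) = 5,770. DTI = 5,770/12,350 = 46.7% ≤ 50%
Employment 20 ≥ 12 months
All requirements met. Score 692 falls in the 664–711 tier → 7.5%.

Approved at 7.5%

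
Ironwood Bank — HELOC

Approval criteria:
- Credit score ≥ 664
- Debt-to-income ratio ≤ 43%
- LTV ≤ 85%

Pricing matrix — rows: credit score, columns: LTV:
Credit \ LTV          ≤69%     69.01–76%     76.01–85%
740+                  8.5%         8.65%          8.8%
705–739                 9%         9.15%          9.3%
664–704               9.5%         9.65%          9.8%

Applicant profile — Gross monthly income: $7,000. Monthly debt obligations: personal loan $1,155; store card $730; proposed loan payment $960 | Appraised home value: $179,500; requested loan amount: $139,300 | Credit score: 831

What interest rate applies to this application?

Credit score 831 ≥ 664; Total monthly debts = (1,155 + 730 + 960) = 2,845. Debt-to-income = 2,845/7,000 = 40.6% — meets 43% limit
LTV = 139,300/179,500 = 77.6% ≤ 85%
Credit 831 → row 740+; LTV 77.6% → column 76.01–85%. Grid cell → 8.8%.

8.8%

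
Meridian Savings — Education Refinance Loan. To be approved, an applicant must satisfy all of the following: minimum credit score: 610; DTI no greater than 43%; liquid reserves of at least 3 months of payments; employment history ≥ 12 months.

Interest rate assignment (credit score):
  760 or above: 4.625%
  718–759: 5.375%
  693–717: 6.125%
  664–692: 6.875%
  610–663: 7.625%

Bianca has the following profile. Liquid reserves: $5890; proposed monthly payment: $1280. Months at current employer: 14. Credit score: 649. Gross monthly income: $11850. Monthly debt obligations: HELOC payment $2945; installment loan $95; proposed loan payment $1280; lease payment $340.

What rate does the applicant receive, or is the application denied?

Approved at 7.625%

Credit score 649 ≥ 610 (meets minimum)
Reserves: 5,890 ÷ 1,280 = 4.6 months (meets 3-month minimum)
Employment 14 ≥ 12 months
Total monthly debts = (2,945 + 95 + 1,280 + 340) = 4,660. Debt-to-income = 4,660/11,850 = 39.3% — meets 43% limit
All requirements met. Score 649 falls in the 610–663 tier → 7.625%.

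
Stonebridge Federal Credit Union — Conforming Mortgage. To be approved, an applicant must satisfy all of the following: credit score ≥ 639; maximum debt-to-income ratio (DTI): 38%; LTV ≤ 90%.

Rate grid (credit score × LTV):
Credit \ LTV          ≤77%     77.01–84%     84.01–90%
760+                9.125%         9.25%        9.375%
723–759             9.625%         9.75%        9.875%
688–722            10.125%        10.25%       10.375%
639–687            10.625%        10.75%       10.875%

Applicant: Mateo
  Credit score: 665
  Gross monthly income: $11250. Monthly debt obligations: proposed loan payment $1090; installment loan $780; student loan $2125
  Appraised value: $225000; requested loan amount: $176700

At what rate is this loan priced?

Credit score 665 ≥ 639; Total monthly debts = (1,090 + 780 + 2,125) = 3,995. DTI = 3,995/11,250 = 35.5% ≤ 38%
LTV = 176,700/225,000 = 78.5% ≤ 90%
Row: 665 falls in 639–687. Column: 78.5% falls in 77.01–84%. Rate = 10.75%.

10.75%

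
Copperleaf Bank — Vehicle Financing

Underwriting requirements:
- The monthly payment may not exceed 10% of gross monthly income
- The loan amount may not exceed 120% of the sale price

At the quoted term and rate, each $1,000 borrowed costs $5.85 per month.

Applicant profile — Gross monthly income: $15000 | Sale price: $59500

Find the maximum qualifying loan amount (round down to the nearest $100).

Payment cap: 10% × $15,000 = $1,500/month.
At $5.85 per $1,000, that supports 1,500/5.85 × 1,000 ≈ $256,410 → $256,400.
LTV cap: 120% × $59,500 = $71,400 → $71,400.
Binding constraint: loan-to-value.

$71,400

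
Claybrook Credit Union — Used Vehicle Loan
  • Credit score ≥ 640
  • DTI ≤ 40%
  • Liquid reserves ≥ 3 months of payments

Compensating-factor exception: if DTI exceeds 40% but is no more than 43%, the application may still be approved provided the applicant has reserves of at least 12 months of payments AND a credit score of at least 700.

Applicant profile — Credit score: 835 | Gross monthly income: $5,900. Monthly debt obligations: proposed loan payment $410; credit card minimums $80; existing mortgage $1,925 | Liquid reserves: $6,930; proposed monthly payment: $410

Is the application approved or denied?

Credit score 835 ≥ 640 (meets base)
Total debts = (410 + 80 + 1,925) = 2,415. DTI = 2,415/5,900 = 40.9% > 40% — standard DTI limit exceeded.
Liquid reserves cover 6,930/410 = 16.9 months — ≥ 3 required
40.9% falls in the override range (40%–43%), so the compensating-factor test applies.
Override check — reserves: 16.9 mo (ok); score: 835 (ok).
Both compensating conditions met → exception applies.

Approved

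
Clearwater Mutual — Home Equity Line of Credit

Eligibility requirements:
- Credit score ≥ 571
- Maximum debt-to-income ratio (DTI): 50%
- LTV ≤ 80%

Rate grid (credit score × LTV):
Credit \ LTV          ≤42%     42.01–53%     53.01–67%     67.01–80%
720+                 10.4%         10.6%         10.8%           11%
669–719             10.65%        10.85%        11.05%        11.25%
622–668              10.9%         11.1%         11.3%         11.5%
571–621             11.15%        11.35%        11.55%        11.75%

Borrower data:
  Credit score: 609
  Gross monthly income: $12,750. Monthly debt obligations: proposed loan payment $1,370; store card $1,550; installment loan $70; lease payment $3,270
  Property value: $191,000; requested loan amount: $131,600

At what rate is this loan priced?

Credit score 609 ≥ 571; Total monthly debts = (1,370 + 1,550 + 70 + 3,270) = 6,260. Debt-to-income = 6,260/12,750 = 49.1% — meets 50% limit
LTV = 131,600/191,000 = 68.9% ≤ 80%
Score 609 is in the 571–621 band; LTV 68.9% is in the 67.01–80% band → 11.75%.

11.75%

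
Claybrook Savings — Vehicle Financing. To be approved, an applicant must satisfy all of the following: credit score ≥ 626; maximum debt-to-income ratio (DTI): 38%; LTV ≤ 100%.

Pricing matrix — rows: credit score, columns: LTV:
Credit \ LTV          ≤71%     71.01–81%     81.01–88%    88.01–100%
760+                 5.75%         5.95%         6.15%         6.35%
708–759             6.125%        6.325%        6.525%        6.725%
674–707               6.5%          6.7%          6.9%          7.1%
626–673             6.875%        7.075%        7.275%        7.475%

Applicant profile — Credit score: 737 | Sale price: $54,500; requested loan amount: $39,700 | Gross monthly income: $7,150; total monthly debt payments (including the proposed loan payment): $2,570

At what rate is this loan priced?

6.325%

Credit score 737 ≥ 626; Debt-to-income = 2,570/7,150 = 35.9% — meets 38% limit
Loan-to-value = 39,700/54,500 = 72.8% — pass (100% max)
Row: 737 falls in 708–759. Column: 72.8% falls in 71.01–81%. Rate = 6.325%.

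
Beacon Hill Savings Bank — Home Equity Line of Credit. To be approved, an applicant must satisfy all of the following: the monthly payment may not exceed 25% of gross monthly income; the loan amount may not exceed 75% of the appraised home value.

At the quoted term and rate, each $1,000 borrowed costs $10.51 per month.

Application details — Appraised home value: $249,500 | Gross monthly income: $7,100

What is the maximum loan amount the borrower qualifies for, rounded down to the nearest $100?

Payment cap: 25% × $7,100 = $1,775/month.
At $10.51 per $1,000, that supports 1,775/10.51 × 1,000 ≈ $168,886 → $168,800.
LTV cap: 75% × $249,500 = $187,125 → $187,100.
Binding constraint: payment-to-income.

$168,800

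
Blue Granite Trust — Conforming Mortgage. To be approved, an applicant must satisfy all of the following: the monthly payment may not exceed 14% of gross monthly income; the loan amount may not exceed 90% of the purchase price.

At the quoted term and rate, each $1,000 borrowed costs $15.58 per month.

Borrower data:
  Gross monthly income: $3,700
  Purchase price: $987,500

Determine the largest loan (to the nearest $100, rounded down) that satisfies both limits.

$33,200

Payment cap: 14% × $3,700 = $518/month.
At $15.58 per $1,000, that supports 518/15.58 × 1,000 ≈ $33,247 → $33,200.
LTV cap: 90% × $987,500 = $888,750 → $888,700.
Binding constraint: payment-to-income.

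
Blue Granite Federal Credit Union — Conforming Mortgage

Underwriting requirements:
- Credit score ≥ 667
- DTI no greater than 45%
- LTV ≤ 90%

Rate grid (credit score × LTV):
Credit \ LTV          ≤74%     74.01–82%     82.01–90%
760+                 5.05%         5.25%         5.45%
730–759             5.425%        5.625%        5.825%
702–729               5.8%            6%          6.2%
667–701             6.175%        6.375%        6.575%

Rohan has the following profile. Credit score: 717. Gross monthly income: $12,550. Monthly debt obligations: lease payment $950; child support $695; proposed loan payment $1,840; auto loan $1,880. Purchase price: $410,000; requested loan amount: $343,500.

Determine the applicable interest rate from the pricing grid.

Credit score 717 ≥ 667; Total monthly debts = (950 + 695 + 1,840 + 1,880) = 5,365. Debt-to-income = 5,365/12,550 = 42.7% — meets 45% limit
Loan-to-value = 343,500/410,000 = 83.8% — pass (90% max)
Score 717 is in the 702–729 band; LTV 83.8% is in the 82.01–90% band → 6.2%.

6.2%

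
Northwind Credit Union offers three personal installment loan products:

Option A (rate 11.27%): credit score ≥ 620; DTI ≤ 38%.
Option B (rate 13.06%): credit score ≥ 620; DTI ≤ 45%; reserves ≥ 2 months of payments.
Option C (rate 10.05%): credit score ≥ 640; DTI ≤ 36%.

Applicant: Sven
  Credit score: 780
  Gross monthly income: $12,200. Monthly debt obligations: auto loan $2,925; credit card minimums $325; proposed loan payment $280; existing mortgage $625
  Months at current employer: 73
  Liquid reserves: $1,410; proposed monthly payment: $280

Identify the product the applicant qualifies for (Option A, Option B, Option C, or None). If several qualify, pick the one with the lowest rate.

Option C

Total debts = (2,925 + 325 + 280 + 625) = 4,155; DTI = 4,155/12,200 = 34.1%.
Reserves = 1,410/280 = 5.0 months.
Option A: score 780 ≥ 620; DTI 34.1% ≤ 38% → qualifies.
Option B: score 780 ≥ 620; DTI 34.1% ≤ 45%; reserves 5.0 ≥ 2 mo → qualifies.
Option C: score 780 ≥ 640; DTI 34.1% ≤ 36% → qualifies.
Qualifying: Option A, Option B, Option C. Lowest rate is 10.05% → Option C.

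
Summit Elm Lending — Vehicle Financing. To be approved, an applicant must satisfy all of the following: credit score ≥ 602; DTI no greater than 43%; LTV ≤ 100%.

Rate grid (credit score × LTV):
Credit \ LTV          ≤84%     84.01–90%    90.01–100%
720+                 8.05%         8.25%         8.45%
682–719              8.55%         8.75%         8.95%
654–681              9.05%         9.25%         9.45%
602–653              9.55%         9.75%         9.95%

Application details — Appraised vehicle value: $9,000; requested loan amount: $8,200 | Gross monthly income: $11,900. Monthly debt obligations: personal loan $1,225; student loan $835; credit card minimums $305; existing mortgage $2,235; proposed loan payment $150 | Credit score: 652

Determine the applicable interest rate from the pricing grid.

Credit score 652 ≥ 602; Total monthly debts = (1,225 + 835 + 305 + 2,235 + 150) = 4,750. Debt-to-income = 4,750/11,900 = 39.9% — meets 43% limit
LTV = 8,200/9,000 = 91.1% ≤ 100%
Row: 652 falls in 602–653. Column: 91.1% falls in 90.01–100%. Rate = 9.95%.

9.95%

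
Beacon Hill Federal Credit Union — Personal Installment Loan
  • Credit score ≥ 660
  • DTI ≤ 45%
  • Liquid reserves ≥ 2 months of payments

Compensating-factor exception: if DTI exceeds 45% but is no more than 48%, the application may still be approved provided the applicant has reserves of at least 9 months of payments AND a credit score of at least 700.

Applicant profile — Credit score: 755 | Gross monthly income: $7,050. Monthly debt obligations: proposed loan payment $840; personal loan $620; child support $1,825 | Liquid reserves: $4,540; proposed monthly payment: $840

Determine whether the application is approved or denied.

Credit score 755 ≥ 660 (meets base)
Total debts = (840 + 620 + 1,825) = 3,285. DTI: 3,285 ÷ 7,050 = 46.6%, over the 45% base limit.
Reserves: 4,540 ÷ 840 = 5.4 months (meets 2-month minimum)
DTI 46.6% is within the 45%–48% exception band; checking compensating factors.
Reserves 5.4 < 9 months; credit score 755 ≥ 700.
Compensating-factor requirement not fully met.

Denied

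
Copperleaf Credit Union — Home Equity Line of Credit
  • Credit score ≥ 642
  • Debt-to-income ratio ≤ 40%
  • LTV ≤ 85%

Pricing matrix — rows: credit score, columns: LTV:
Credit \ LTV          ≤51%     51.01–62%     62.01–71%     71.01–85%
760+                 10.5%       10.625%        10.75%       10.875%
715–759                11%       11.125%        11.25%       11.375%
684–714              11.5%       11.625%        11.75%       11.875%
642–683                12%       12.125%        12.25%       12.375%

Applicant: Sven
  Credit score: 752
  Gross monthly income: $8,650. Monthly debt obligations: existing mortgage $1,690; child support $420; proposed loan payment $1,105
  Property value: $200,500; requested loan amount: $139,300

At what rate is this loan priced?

11.25%

Credit score 752 ≥ 642; Total monthly debts = (1,690 + 420 + 1,105) = 3,215. Debt-to-income = 3,215/8,650 = 37.2% — meets 40% limit
LTV: 139,300 ÷ 200,500 = 69.5%, within 85% cap
Row: 752 falls in 715–759. Column: 69.5% falls in 62.01–71%. Rate = 11.25%.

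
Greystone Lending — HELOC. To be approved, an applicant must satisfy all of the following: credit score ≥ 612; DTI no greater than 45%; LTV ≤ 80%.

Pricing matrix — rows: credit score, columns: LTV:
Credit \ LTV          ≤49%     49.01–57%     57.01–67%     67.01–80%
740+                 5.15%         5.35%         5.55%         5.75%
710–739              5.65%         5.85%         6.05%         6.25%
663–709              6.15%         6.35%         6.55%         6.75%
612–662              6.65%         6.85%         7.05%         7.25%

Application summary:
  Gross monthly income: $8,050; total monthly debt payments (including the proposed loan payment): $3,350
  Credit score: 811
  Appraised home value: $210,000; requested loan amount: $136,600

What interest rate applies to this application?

Credit score 811 ≥ 612; Debt-to-income = 3,350/8,050 = 41.6% — meets 45% limit
LTV: 136,600 ÷ 210,000 = 65%, within 80% cap
Credit 811 → row 740+; LTV 65% → column 57.01–67%. Grid cell → 5.55%.

5.55%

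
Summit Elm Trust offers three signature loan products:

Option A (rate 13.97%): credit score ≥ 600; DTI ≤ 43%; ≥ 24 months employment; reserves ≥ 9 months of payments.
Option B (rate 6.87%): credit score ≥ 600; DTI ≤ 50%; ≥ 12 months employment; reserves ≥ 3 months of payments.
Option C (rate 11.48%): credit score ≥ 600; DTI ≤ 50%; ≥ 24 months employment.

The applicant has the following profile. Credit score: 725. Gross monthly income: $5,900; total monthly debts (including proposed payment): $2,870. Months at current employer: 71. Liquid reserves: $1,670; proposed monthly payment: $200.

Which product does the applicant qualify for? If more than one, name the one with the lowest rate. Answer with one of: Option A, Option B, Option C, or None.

DTI = 2,870/5,900 = 48.6%.
Reserves = 1,670/200 = 8.3 months.
Option A: score 725 ≥ 600; DTI 48.6% > 43%; employment 71 ≥ 24 mo; reserves 8.3 < 9 mo → does not qualify.
Option B: score 725 ≥ 600; DTI 48.6% ≤ 50%; employment 71 ≥ 12 mo; reserves 8.3 ≥ 3 mo → qualifies.
Option C: score 725 ≥ 600; DTI 48.6% ≤ 50%; employment 71 ≥ 24 mo → qualifies.
Qualifying: Option B, Option C. Lowest rate is 6.87% → Option B.

Option B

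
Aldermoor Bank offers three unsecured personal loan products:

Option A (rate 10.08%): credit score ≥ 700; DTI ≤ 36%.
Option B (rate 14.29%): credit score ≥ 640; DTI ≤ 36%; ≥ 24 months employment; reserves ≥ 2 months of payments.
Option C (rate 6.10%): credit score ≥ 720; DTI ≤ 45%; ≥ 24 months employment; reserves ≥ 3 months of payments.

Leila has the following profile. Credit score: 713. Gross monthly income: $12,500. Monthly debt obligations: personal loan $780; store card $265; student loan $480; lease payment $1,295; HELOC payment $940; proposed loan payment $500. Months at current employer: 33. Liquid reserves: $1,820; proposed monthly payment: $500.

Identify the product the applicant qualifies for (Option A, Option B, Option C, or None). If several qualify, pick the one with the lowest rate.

Total debts = (780 + 265 + 480 + 1,295 + 940 + 500) = 4,260; DTI = 4,260/12,500 = 34.1%.
Reserves = 1,820/500 = 3.6 months.
Option A: score 713 ≥ 700; DTI 34.1% ≤ 36% → qualifies.
Option B: score 713 ≥ 640; DTI 34.1% ≤ 36%; employment 33 ≥ 24 mo; reserves 3.6 ≥ 2 mo → qualifies.
Option C: score 713 < 720; DTI 34.1% ≤ 45%; employment 33 ≥ 24 mo; reserves 3.6 ≥ 3 mo → does not qualify.
Qualifying: Option A, Option B. Lowest rate is 10.08% → Option A.

Option A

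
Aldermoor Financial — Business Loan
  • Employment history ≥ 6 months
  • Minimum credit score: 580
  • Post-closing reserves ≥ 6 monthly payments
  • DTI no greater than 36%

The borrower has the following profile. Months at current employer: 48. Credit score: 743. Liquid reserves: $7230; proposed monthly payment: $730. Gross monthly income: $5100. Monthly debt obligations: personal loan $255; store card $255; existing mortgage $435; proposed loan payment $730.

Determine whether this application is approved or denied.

Employment 48 ≥ 6 months
Credit score 743 ≥ 580 (meets)
Liquid reserves cover 7,230/730 = 9.9 months — ≥ 6 required
Total monthly debts = (255 + 255 + 435 + 730) = 1,675. DTI = 1,675/5,100 = 32.8% ≤ 36%
All criteria satisfied.

Approved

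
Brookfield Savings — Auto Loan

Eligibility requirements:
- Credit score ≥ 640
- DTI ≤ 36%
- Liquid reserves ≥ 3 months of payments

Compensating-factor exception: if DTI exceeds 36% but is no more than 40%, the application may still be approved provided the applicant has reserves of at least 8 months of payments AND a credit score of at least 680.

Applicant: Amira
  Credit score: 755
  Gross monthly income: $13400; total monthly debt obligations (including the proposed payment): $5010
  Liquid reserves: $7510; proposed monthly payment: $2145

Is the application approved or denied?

Credit score 755 ≥ 640 (meets base)
DTI = 5,010/13,400 = 37.4% > 36% — standard DTI limit exceeded.
Reserves = 7,510/2,145 = 3.5 months ≥ 3
DTI 37.4% is within the 36%–40% exception band; checking compensating factors.
Reserves 3.5 < 8 months; credit score 755 ≥ 680.
Override conditions not both satisfied; exception does not apply.

Denied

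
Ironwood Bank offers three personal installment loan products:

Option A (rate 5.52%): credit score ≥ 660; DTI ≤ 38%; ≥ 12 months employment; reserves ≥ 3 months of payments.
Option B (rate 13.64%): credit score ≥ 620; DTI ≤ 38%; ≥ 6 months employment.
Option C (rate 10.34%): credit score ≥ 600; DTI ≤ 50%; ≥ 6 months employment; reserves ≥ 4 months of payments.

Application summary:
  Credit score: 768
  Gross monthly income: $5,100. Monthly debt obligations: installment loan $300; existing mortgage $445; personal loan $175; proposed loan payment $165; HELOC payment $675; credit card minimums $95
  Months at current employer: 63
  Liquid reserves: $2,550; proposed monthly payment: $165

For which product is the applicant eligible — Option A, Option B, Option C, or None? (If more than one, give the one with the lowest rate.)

Option A

Total debts = (300 + 445 + 175 + 165 + 675 + 95) = 1,855; DTI = 1,855/5,100 = 36.4%.
Reserves = 2,550/165 = 15.5 months.
Option A: score 768 ≥ 660; DTI 36.4% ≤ 38%; employment 63 ≥ 12 mo; reserves 15.5 ≥ 3 mo → qualifies.
Option B: score 768 ≥ 620; DTI 36.4% ≤ 38%; employment 63 ≥ 6 mo → qualifies.
Option C: score 768 ≥ 600; DTI 36.4% ≤ 50%; employment 63 ≥ 6 mo; reserves 15.5 ≥ 4 mo → qualifies.
Qualifying: Option A, Option B, Option C. Lowest rate is 5.52% → Option A.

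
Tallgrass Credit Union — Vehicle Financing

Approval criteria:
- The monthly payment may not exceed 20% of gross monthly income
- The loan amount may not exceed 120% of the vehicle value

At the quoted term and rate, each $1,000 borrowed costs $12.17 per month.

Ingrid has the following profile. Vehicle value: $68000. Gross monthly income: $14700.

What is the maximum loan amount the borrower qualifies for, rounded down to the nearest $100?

Payment cap: 20% × $14,700 = $2,940/month.
At $12.17 per $1,000, that supports 2,940/12.17 × 1,000 ≈ $241,577 → $241,500.
LTV cap: 120% × $68,000 = $81,600 → $81,600.
Binding constraint: loan-to-value.

$81,600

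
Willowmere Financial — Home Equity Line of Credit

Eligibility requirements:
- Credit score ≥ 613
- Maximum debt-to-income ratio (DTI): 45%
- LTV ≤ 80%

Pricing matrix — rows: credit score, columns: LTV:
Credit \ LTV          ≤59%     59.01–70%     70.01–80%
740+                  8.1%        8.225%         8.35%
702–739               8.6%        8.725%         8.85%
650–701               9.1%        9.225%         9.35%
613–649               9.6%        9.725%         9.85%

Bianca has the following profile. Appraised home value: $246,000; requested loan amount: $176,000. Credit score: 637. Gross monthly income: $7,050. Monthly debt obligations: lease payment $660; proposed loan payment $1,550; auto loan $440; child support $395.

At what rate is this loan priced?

Credit score 637 ≥ 613; Total monthly debts = (660 + 1,550 + 440 + 395) = 3,045. DTI: 3,045 ÷ 7,050 = 43.2%, within the 45% cap
LTV: 176,000 ÷ 246,000 = 71.5%, within 80% cap
Score 637 is in the 613–649 band; LTV 71.5% is in the 70.01–80% band → 9.85%.

9.85%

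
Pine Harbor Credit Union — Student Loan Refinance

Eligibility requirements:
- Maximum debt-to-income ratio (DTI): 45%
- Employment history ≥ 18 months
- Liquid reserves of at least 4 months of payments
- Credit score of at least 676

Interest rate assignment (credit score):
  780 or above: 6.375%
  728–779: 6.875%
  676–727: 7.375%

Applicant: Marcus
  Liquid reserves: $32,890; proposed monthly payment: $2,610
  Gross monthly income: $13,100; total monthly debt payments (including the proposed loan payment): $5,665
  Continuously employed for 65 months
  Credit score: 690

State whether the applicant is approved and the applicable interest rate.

Approved at 7.375%

Credit score 690 ≥ 676 (meets minimum)
Reserves = 32,890/2,610 = 12.6 months ≥ 4
Employment 65 ≥ 18 months
DTI: 5,665 ÷ 13,100 = 43.2%, within the 45% cap
All requirements met. Score 690 falls in the 676–727 tier → 7.375%.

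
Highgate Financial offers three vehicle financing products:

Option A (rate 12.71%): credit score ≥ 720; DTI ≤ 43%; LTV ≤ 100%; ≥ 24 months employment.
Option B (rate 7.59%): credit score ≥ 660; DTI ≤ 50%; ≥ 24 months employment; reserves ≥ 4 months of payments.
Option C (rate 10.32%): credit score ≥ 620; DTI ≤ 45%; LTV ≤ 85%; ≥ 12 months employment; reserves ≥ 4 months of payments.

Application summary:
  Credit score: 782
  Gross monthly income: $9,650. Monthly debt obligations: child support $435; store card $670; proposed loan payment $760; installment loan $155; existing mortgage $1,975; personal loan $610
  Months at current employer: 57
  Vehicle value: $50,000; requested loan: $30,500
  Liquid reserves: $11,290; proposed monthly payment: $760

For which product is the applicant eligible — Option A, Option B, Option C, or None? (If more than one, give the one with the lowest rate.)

Total debts = (435 + 670 + 760 + 155 + 1,975 + 610) = 4,605; DTI = 4,605/9,650 = 47.7%.
LTV = 30,500/50,000 = 61%.
Reserves = 11,290/760 = 14.9 months.
Option A: score 782 ≥ 720; DTI 47.7% > 43%; LTV 61% ≤ 100%; employment 57 ≥ 24 mo → does not qualify.
Option B: score 782 ≥ 660; DTI 47.7% ≤ 50%; employment 57 ≥ 24 mo; reserves 14.9 ≥ 4 mo → qualifies.
Option C: score 782 ≥ 620; DTI 47.7% > 45%; LTV 61% ≤ 85%; employment 57 ≥ 12 mo; reserves 14.9 ≥ 4 mo → does not qualify.

Option B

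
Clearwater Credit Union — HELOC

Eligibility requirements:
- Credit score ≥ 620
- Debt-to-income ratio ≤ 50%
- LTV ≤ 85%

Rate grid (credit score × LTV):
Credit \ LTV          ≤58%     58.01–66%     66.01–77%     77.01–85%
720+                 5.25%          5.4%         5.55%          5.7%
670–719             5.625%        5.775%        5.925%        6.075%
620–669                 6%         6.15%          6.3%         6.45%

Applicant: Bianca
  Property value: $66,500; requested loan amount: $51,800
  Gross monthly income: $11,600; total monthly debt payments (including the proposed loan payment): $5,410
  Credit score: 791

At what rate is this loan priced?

5.7%

Credit score 791 ≥ 620; DTI = 5,410/11,600 = 46.6% ≤ 50%
Loan-to-value = 51,800/66,500 = 77.9% — pass (85% max)
Score 791 is in the 720+ band; LTV 77.9% is in the 77.01–85% band → 5.7%.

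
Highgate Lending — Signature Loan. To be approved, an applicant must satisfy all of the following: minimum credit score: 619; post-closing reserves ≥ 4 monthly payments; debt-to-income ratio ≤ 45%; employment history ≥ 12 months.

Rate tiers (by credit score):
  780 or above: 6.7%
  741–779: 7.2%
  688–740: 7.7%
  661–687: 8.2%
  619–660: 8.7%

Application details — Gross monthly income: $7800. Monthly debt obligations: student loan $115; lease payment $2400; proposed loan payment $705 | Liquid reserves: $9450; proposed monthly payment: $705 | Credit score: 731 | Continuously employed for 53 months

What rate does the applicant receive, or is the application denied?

Credit score 731 ≥ 619 (meets minimum)
Employment 53 ≥ 12 months
Total monthly debts = (115 + 2,400 + 705) = 3,220. DTI = 3,220/7,800 = 41.3% ≤ 45%
Reserves: 9,450 ÷ 705 = 13.4 months (meets 4-month minimum)
All requirements met. Score 731 falls in the 688–740 tier → 7.7%.

Approved at 7.7%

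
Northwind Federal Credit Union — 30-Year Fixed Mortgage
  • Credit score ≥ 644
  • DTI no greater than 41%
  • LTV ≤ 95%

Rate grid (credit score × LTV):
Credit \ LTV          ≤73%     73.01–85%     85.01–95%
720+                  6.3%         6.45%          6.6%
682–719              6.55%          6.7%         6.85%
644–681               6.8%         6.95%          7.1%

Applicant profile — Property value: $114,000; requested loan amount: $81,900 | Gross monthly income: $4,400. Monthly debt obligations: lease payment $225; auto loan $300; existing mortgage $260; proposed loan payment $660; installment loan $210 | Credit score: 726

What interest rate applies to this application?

Credit score 726 ≥ 644; Total monthly debts = (225 + 300 + 260 + 660 + 210) = 1,655. DTI = 1,655/4,400 = 37.6% ≤ 41%
LTV = 81,900/114,000 = 71.8% ≤ 95%
Row: 726 falls in 720+. Column: 71.8% falls in ≤73%. Rate = 6.3%.

6.3%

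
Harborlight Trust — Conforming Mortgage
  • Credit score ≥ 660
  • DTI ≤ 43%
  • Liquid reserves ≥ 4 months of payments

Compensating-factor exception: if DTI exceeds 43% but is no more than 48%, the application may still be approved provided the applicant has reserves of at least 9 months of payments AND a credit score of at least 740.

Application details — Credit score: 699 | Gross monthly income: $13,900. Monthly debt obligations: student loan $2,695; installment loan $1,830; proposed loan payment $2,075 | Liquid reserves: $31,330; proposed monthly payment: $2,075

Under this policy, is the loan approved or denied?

Denied

Credit score 699 ≥ 660 (meets base)
Total debts = (2,695 + 1,830 + 2,075) = 6,600. DTI: 6,600 ÷ 13,900 = 47.5%, over the 43% base limit.
Reserves: 31,330 ÷ 2,075 = 15.1 months (meets 4-month minimum)
DTI 47.5% is within the 43%–48% exception band; checking compensating factors.
Reserves 15.1 ≥ 9 months; credit score 699 < 740.
Compensating-factor requirement not fully met.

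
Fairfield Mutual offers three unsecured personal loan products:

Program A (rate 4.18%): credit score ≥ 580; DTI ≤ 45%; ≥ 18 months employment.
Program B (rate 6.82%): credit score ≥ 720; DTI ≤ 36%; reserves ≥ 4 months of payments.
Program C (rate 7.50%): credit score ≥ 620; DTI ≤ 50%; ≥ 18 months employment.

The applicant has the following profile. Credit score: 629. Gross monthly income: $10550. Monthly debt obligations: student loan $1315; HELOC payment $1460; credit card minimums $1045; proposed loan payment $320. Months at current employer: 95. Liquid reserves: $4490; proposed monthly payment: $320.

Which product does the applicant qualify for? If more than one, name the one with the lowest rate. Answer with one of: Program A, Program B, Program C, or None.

Total debts = (1,315 + 1,460 + 1,045 + 320) = 4,140; DTI = 4,140/10,550 = 39.2%.
Reserves = 4,490/320 = 14.0 months.
Program A: score 629 ≥ 580; DTI 39.2% ≤ 45%; employment 95 ≥ 18 mo → qualifies.
Program B: score 629 < 720; DTI 39.2% > 36%; reserves 14.0 ≥ 4 mo → does not qualify.
Program C: score 629 ≥ 620; DTI 39.2% ≤ 50%; employment 95 ≥ 18 mo → qualifies.
Qualifying: Program A, Program C. Lowest rate is 4.18% → Program A.

Program A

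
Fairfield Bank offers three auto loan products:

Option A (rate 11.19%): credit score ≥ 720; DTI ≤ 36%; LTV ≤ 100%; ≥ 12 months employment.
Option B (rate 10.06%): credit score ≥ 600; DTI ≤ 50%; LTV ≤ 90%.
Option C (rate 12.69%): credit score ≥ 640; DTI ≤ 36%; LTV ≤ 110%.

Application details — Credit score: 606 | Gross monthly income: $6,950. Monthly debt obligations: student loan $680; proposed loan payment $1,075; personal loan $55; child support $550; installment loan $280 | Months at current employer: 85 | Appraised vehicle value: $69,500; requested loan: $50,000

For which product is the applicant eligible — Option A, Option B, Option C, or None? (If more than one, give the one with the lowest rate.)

Option B

Total debts = (680 + 1,075 + 55 + 550 + 280) = 2,640; DTI = 2,640/6,950 = 38%.
LTV = 50,000/69,500 = 71.9%.
Option A: score 606 < 720; DTI 38% > 36%; LTV 71.9% ≤ 100%; employment 85 ≥ 12 mo → does not qualify.
Option B: score 606 ≥ 600; DTI 38% ≤ 50%; LTV 71.9% ≤ 90% → qualifies.
Option C: score 606 < 640; DTI 38% > 36%; LTV 71.9% ≤ 110% → does not qualify.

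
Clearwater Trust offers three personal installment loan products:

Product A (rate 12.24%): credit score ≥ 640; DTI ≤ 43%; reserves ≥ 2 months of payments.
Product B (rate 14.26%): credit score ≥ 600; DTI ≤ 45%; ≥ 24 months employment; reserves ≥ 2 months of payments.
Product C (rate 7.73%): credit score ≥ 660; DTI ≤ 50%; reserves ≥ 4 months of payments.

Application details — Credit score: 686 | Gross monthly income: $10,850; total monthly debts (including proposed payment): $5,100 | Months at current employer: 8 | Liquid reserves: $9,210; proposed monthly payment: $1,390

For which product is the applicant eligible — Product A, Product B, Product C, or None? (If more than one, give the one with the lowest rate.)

DTI = 5,100/10,850 = 47%.
Reserves = 9,210/1,390 = 6.6 months.
Product A: score 686 ≥ 640; DTI 47% > 43%; reserves 6.6 ≥ 2 mo → does not qualify.
Product B: score 686 ≥ 600; DTI 47% > 45%; employment 8 < 24 mo; reserves 6.6 ≥ 2 mo → does not qualify.
Product C: score 686 ≥ 660; DTI 47% ≤ 50%; reserves 6.6 ≥ 4 mo → qualifies.

Product C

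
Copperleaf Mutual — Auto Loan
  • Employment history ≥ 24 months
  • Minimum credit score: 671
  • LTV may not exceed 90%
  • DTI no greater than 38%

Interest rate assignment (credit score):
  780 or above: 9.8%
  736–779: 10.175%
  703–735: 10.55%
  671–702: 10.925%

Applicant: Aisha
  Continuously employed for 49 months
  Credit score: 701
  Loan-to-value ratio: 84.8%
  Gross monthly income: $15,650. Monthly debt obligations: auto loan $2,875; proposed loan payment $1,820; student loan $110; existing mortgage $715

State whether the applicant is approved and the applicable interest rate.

Approved at 10.925%

Credit score 701 ≥ 671 (meets minimum)
Employment 49 ≥ 24 months
LTV 84.8% — within 90%
Total monthly debts = (2,875 + 1,820 + 110 + 715) = 5,520. DTI: 5,520 ÷ 15,650 = 35.3%, within the 38% cap
All requirements met. Score 701 falls in the 671–702 tier → 10.925%.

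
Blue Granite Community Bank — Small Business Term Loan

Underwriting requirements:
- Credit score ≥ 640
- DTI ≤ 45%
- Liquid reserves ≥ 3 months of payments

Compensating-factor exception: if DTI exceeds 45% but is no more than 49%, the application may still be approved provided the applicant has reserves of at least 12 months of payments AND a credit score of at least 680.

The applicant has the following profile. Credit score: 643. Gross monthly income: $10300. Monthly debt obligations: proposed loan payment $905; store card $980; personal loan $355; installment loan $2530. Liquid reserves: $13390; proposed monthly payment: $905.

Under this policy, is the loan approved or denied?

Denied

Credit score 643 ≥ 640 (meets base)
Total debts = (905 + 980 + 355 + 2,530) = 4,770. DTI: 4,770 ÷ 10,300 = 46.3%, over the 45% base limit.
Reserves: 13,390 ÷ 905 = 14.8 months (meets 3-month minimum)
46.3% falls in the override range (45%–49%), so the compensating-factor test applies.
Override check — reserves: 14.8 mo (ok); score: 643 (below 680).
Override conditions not both satisfied; exception does not apply.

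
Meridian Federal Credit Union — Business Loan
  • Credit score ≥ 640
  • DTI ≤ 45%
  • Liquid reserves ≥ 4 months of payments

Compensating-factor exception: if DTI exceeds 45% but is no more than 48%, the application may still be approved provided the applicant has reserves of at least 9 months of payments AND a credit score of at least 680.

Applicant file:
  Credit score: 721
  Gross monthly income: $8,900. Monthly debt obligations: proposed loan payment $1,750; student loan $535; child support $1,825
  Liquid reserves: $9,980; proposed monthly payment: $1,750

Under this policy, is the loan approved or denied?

Credit score 721 ≥ 640 (meets base)
Total debts = (1,750 + 535 + 1,825) = 4,110. DTI = 4,110/8,900 = 46.2% > 45% — standard DTI limit exceeded.
Reserves = 9,980/1,750 = 5.7 months ≥ 4
46.2% falls in the override range (45%–48%), so the compensating-factor test applies.
Override check — reserves: 5.7 mo (short of 9); score: 721 (ok).
Compensating-factor requirement not fully met.

Denied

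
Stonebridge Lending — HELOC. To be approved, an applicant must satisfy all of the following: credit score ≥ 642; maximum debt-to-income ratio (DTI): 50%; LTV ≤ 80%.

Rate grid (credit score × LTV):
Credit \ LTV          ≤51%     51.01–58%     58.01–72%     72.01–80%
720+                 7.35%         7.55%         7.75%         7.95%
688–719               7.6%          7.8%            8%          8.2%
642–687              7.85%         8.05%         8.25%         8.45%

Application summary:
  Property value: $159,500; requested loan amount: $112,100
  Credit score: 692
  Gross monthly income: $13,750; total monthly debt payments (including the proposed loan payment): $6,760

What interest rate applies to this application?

8%

Credit score 692 ≥ 642; DTI: 6,760 ÷ 13,750 = 49.2%, within the 50% cap
Loan-to-value = 112,100/159,500 = 70.3% — pass (80% max)
Row: 692 falls in 688–719. Column: 70.3% falls in 58.01–72%. Rate = 8%.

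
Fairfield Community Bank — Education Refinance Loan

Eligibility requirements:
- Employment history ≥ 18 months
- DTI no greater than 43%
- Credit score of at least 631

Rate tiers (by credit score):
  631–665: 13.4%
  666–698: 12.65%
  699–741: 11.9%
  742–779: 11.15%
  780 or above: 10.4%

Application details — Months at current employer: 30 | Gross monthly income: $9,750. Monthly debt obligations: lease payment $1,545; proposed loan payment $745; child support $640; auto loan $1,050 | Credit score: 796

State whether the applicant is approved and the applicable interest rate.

Credit score 796 ≥ 631 (meets minimum)
Total monthly debts = (1,545 + 745 + 640 + 1,050) = 3,980. DTI = 3,980/9,750 = 40.8% ≤ 43%
Employment 30 ≥ 18 months
All requirements met. Score 796 falls in the 780 or above tier → 10.4%.

Approved at 10.4%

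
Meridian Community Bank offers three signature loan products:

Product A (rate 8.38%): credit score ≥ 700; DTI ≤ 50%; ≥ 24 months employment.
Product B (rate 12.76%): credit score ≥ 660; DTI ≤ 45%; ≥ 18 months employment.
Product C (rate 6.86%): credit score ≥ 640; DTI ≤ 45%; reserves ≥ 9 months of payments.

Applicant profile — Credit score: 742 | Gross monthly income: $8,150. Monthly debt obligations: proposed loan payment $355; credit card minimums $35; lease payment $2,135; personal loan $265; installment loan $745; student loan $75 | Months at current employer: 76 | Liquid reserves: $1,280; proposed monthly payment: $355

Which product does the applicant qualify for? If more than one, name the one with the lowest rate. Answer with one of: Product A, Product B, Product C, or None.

Product A

Total debts = (355 + 35 + 2,135 + 265 + 745 + 75) = 3,610; DTI = 3,610/8,150 = 44.3%.
Reserves = 1,280/355 = 3.6 months.
Product A: score 742 ≥ 700; DTI 44.3% ≤ 50%; employment 76 ≥ 24 mo → qualifies.
Product B: score 742 ≥ 660; DTI 44.3% ≤ 45%; employment 76 ≥ 18 mo → qualifies.
Product C: score 742 ≥ 640; DTI 44.3% ≤ 45%; reserves 3.6 < 9 mo → does not qualify.
Qualifying: Product A, Product B. Lowest rate is 8.38% → Product A.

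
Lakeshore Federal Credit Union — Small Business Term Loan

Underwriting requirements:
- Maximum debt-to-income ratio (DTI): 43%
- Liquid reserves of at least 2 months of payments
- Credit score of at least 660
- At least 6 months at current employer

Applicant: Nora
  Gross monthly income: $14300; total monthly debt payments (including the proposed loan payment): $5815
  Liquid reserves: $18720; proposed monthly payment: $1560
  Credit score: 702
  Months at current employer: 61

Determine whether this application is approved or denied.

Debt-to-income = 5,815/14,300 = 40.7% — meets 43% limit
Reserves = 18,720/1,560 = 12.0 months ≥ 2
Credit score 702 ≥ 660 (meets)
Employment 61 ≥ 6 months
All criteria satisfied.

Approved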